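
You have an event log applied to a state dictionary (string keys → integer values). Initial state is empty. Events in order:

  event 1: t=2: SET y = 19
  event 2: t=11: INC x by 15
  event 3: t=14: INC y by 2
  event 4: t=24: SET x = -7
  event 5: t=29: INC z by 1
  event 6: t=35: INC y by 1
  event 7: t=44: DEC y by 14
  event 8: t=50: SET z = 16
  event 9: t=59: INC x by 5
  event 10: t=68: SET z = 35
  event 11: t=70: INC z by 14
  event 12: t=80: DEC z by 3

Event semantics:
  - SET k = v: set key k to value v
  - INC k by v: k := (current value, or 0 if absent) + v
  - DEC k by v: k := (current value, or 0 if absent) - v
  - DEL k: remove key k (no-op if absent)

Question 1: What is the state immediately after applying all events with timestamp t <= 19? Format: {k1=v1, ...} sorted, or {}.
Answer: {x=15, y=21}

Derivation:
Apply events with t <= 19 (3 events):
  after event 1 (t=2: SET y = 19): {y=19}
  after event 2 (t=11: INC x by 15): {x=15, y=19}
  after event 3 (t=14: INC y by 2): {x=15, y=21}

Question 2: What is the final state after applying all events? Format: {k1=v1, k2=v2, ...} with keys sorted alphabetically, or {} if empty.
Answer: {x=-2, y=8, z=46}

Derivation:
  after event 1 (t=2: SET y = 19): {y=19}
  after event 2 (t=11: INC x by 15): {x=15, y=19}
  after event 3 (t=14: INC y by 2): {x=15, y=21}
  after event 4 (t=24: SET x = -7): {x=-7, y=21}
  after event 5 (t=29: INC z by 1): {x=-7, y=21, z=1}
  after event 6 (t=35: INC y by 1): {x=-7, y=22, z=1}
  after event 7 (t=44: DEC y by 14): {x=-7, y=8, z=1}
  after event 8 (t=50: SET z = 16): {x=-7, y=8, z=16}
  after event 9 (t=59: INC x by 5): {x=-2, y=8, z=16}
  after event 10 (t=68: SET z = 35): {x=-2, y=8, z=35}
  after event 11 (t=70: INC z by 14): {x=-2, y=8, z=49}
  after event 12 (t=80: DEC z by 3): {x=-2, y=8, z=46}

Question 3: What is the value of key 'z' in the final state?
Track key 'z' through all 12 events:
  event 1 (t=2: SET y = 19): z unchanged
  event 2 (t=11: INC x by 15): z unchanged
  event 3 (t=14: INC y by 2): z unchanged
  event 4 (t=24: SET x = -7): z unchanged
  event 5 (t=29: INC z by 1): z (absent) -> 1
  event 6 (t=35: INC y by 1): z unchanged
  event 7 (t=44: DEC y by 14): z unchanged
  event 8 (t=50: SET z = 16): z 1 -> 16
  event 9 (t=59: INC x by 5): z unchanged
  event 10 (t=68: SET z = 35): z 16 -> 35
  event 11 (t=70: INC z by 14): z 35 -> 49
  event 12 (t=80: DEC z by 3): z 49 -> 46
Final: z = 46

Answer: 46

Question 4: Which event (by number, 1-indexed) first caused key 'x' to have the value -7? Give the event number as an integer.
Looking for first event where x becomes -7:
  event 2: x = 15
  event 3: x = 15
  event 4: x 15 -> -7  <-- first match

Answer: 4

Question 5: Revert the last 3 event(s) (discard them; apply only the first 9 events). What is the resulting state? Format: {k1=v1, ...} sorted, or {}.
Answer: {x=-2, y=8, z=16}

Derivation:
Keep first 9 events (discard last 3):
  after event 1 (t=2: SET y = 19): {y=19}
  after event 2 (t=11: INC x by 15): {x=15, y=19}
  after event 3 (t=14: INC y by 2): {x=15, y=21}
  after event 4 (t=24: SET x = -7): {x=-7, y=21}
  after event 5 (t=29: INC z by 1): {x=-7, y=21, z=1}
  after event 6 (t=35: INC y by 1): {x=-7, y=22, z=1}
  after event 7 (t=44: DEC y by 14): {x=-7, y=8, z=1}
  after event 8 (t=50: SET z = 16): {x=-7, y=8, z=16}
  after event 9 (t=59: INC x by 5): {x=-2, y=8, z=16}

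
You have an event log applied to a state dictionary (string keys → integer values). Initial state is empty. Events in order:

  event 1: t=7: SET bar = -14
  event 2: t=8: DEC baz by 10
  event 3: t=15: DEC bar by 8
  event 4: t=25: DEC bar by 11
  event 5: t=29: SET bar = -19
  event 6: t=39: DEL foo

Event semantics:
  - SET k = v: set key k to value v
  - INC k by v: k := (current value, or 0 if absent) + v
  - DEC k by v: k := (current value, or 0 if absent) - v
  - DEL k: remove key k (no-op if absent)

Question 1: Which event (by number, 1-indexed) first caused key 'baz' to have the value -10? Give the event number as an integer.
Looking for first event where baz becomes -10:
  event 2: baz (absent) -> -10  <-- first match

Answer: 2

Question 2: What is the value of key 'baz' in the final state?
Track key 'baz' through all 6 events:
  event 1 (t=7: SET bar = -14): baz unchanged
  event 2 (t=8: DEC baz by 10): baz (absent) -> -10
  event 3 (t=15: DEC bar by 8): baz unchanged
  event 4 (t=25: DEC bar by 11): baz unchanged
  event 5 (t=29: SET bar = -19): baz unchanged
  event 6 (t=39: DEL foo): baz unchanged
Final: baz = -10

Answer: -10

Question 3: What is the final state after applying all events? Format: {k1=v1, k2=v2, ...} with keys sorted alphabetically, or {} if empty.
Answer: {bar=-19, baz=-10}

Derivation:
  after event 1 (t=7: SET bar = -14): {bar=-14}
  after event 2 (t=8: DEC baz by 10): {bar=-14, baz=-10}
  after event 3 (t=15: DEC bar by 8): {bar=-22, baz=-10}
  after event 4 (t=25: DEC bar by 11): {bar=-33, baz=-10}
  after event 5 (t=29: SET bar = -19): {bar=-19, baz=-10}
  after event 6 (t=39: DEL foo): {bar=-19, baz=-10}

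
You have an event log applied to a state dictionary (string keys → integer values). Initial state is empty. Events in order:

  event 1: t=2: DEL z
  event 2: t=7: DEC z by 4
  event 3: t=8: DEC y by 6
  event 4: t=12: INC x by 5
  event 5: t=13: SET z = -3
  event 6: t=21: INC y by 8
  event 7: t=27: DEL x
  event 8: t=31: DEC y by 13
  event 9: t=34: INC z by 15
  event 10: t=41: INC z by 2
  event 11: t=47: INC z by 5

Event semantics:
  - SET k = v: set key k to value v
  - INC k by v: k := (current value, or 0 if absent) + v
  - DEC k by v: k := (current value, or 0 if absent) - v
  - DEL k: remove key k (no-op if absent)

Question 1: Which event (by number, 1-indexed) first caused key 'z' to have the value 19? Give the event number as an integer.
Answer: 11

Derivation:
Looking for first event where z becomes 19:
  event 2: z = -4
  event 3: z = -4
  event 4: z = -4
  event 5: z = -3
  event 6: z = -3
  event 7: z = -3
  event 8: z = -3
  event 9: z = 12
  event 10: z = 14
  event 11: z 14 -> 19  <-- first match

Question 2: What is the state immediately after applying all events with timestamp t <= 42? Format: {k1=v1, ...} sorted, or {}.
Answer: {y=-11, z=14}

Derivation:
Apply events with t <= 42 (10 events):
  after event 1 (t=2: DEL z): {}
  after event 2 (t=7: DEC z by 4): {z=-4}
  after event 3 (t=8: DEC y by 6): {y=-6, z=-4}
  after event 4 (t=12: INC x by 5): {x=5, y=-6, z=-4}
  after event 5 (t=13: SET z = -3): {x=5, y=-6, z=-3}
  after event 6 (t=21: INC y by 8): {x=5, y=2, z=-3}
  after event 7 (t=27: DEL x): {y=2, z=-3}
  after event 8 (t=31: DEC y by 13): {y=-11, z=-3}
  after event 9 (t=34: INC z by 15): {y=-11, z=12}
  after event 10 (t=41: INC z by 2): {y=-11, z=14}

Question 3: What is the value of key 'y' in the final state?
Answer: -11

Derivation:
Track key 'y' through all 11 events:
  event 1 (t=2: DEL z): y unchanged
  event 2 (t=7: DEC z by 4): y unchanged
  event 3 (t=8: DEC y by 6): y (absent) -> -6
  event 4 (t=12: INC x by 5): y unchanged
  event 5 (t=13: SET z = -3): y unchanged
  event 6 (t=21: INC y by 8): y -6 -> 2
  event 7 (t=27: DEL x): y unchanged
  event 8 (t=31: DEC y by 13): y 2 -> -11
  event 9 (t=34: INC z by 15): y unchanged
  event 10 (t=41: INC z by 2): y unchanged
  event 11 (t=47: INC z by 5): y unchanged
Final: y = -11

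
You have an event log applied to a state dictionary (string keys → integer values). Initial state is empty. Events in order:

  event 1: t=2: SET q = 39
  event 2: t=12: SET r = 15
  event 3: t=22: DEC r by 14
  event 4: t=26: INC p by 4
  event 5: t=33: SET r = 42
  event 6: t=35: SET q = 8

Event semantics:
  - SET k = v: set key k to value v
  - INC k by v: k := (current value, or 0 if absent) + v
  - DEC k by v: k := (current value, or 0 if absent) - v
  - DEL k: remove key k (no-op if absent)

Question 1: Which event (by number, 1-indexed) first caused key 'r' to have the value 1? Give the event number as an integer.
Looking for first event where r becomes 1:
  event 2: r = 15
  event 3: r 15 -> 1  <-- first match

Answer: 3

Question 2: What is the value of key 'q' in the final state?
Track key 'q' through all 6 events:
  event 1 (t=2: SET q = 39): q (absent) -> 39
  event 2 (t=12: SET r = 15): q unchanged
  event 3 (t=22: DEC r by 14): q unchanged
  event 4 (t=26: INC p by 4): q unchanged
  event 5 (t=33: SET r = 42): q unchanged
  event 6 (t=35: SET q = 8): q 39 -> 8
Final: q = 8

Answer: 8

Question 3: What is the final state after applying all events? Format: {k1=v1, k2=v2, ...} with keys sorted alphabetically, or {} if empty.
  after event 1 (t=2: SET q = 39): {q=39}
  after event 2 (t=12: SET r = 15): {q=39, r=15}
  after event 3 (t=22: DEC r by 14): {q=39, r=1}
  after event 4 (t=26: INC p by 4): {p=4, q=39, r=1}
  after event 5 (t=33: SET r = 42): {p=4, q=39, r=42}
  after event 6 (t=35: SET q = 8): {p=4, q=8, r=42}

Answer: {p=4, q=8, r=42}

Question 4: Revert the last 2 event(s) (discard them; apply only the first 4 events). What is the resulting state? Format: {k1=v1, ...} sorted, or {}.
Keep first 4 events (discard last 2):
  after event 1 (t=2: SET q = 39): {q=39}
  after event 2 (t=12: SET r = 15): {q=39, r=15}
  after event 3 (t=22: DEC r by 14): {q=39, r=1}
  after event 4 (t=26: INC p by 4): {p=4, q=39, r=1}

Answer: {p=4, q=39, r=1}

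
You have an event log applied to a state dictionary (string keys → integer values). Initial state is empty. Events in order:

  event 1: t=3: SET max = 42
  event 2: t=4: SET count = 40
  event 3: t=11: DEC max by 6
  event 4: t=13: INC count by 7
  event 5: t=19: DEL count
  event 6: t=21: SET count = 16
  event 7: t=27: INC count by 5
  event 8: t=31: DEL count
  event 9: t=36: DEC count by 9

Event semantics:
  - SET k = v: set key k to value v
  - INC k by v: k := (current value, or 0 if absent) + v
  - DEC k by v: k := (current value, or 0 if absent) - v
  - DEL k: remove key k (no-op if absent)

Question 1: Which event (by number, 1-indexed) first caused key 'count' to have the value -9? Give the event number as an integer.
Looking for first event where count becomes -9:
  event 2: count = 40
  event 3: count = 40
  event 4: count = 47
  event 5: count = (absent)
  event 6: count = 16
  event 7: count = 21
  event 8: count = (absent)
  event 9: count (absent) -> -9  <-- first match

Answer: 9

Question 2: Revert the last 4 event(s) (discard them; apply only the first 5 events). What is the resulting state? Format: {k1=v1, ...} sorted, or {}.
Keep first 5 events (discard last 4):
  after event 1 (t=3: SET max = 42): {max=42}
  after event 2 (t=4: SET count = 40): {count=40, max=42}
  after event 3 (t=11: DEC max by 6): {count=40, max=36}
  after event 4 (t=13: INC count by 7): {count=47, max=36}
  after event 5 (t=19: DEL count): {max=36}

Answer: {max=36}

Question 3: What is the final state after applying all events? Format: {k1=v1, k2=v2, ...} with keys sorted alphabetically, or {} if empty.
Answer: {count=-9, max=36}

Derivation:
  after event 1 (t=3: SET max = 42): {max=42}
  after event 2 (t=4: SET count = 40): {count=40, max=42}
  after event 3 (t=11: DEC max by 6): {count=40, max=36}
  after event 4 (t=13: INC count by 7): {count=47, max=36}
  after event 5 (t=19: DEL count): {max=36}
  after event 6 (t=21: SET count = 16): {count=16, max=36}
  after event 7 (t=27: INC count by 5): {count=21, max=36}
  after event 8 (t=31: DEL count): {max=36}
  after event 9 (t=36: DEC count by 9): {count=-9, max=36}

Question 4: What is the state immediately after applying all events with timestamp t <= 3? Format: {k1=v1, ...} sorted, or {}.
Answer: {max=42}

Derivation:
Apply events with t <= 3 (1 events):
  after event 1 (t=3: SET max = 42): {max=42}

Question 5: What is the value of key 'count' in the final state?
Track key 'count' through all 9 events:
  event 1 (t=3: SET max = 42): count unchanged
  event 2 (t=4: SET count = 40): count (absent) -> 40
  event 3 (t=11: DEC max by 6): count unchanged
  event 4 (t=13: INC count by 7): count 40 -> 47
  event 5 (t=19: DEL count): count 47 -> (absent)
  event 6 (t=21: SET count = 16): count (absent) -> 16
  event 7 (t=27: INC count by 5): count 16 -> 21
  event 8 (t=31: DEL count): count 21 -> (absent)
  event 9 (t=36: DEC count by 9): count (absent) -> -9
Final: count = -9

Answer: -9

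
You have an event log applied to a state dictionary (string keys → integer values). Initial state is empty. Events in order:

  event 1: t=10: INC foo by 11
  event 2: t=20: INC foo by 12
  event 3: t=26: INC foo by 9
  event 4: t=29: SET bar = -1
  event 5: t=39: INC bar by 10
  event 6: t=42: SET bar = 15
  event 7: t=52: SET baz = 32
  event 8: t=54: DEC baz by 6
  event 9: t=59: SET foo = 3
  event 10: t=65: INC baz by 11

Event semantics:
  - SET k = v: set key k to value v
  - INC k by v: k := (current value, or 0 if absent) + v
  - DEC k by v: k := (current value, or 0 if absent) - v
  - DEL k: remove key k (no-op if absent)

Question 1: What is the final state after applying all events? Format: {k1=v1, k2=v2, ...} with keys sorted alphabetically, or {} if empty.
  after event 1 (t=10: INC foo by 11): {foo=11}
  after event 2 (t=20: INC foo by 12): {foo=23}
  after event 3 (t=26: INC foo by 9): {foo=32}
  after event 4 (t=29: SET bar = -1): {bar=-1, foo=32}
  after event 5 (t=39: INC bar by 10): {bar=9, foo=32}
  after event 6 (t=42: SET bar = 15): {bar=15, foo=32}
  after event 7 (t=52: SET baz = 32): {bar=15, baz=32, foo=32}
  after event 8 (t=54: DEC baz by 6): {bar=15, baz=26, foo=32}
  after event 9 (t=59: SET foo = 3): {bar=15, baz=26, foo=3}
  after event 10 (t=65: INC baz by 11): {bar=15, baz=37, foo=3}

Answer: {bar=15, baz=37, foo=3}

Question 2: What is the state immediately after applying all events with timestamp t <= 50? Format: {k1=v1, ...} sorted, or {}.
Apply events with t <= 50 (6 events):
  after event 1 (t=10: INC foo by 11): {foo=11}
  after event 2 (t=20: INC foo by 12): {foo=23}
  after event 3 (t=26: INC foo by 9): {foo=32}
  after event 4 (t=29: SET bar = -1): {bar=-1, foo=32}
  after event 5 (t=39: INC bar by 10): {bar=9, foo=32}
  after event 6 (t=42: SET bar = 15): {bar=15, foo=32}

Answer: {bar=15, foo=32}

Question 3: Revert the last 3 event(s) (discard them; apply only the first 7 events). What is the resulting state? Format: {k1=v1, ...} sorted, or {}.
Keep first 7 events (discard last 3):
  after event 1 (t=10: INC foo by 11): {foo=11}
  after event 2 (t=20: INC foo by 12): {foo=23}
  after event 3 (t=26: INC foo by 9): {foo=32}
  after event 4 (t=29: SET bar = -1): {bar=-1, foo=32}
  after event 5 (t=39: INC bar by 10): {bar=9, foo=32}
  after event 6 (t=42: SET bar = 15): {bar=15, foo=32}
  after event 7 (t=52: SET baz = 32): {bar=15, baz=32, foo=32}

Answer: {bar=15, baz=32, foo=32}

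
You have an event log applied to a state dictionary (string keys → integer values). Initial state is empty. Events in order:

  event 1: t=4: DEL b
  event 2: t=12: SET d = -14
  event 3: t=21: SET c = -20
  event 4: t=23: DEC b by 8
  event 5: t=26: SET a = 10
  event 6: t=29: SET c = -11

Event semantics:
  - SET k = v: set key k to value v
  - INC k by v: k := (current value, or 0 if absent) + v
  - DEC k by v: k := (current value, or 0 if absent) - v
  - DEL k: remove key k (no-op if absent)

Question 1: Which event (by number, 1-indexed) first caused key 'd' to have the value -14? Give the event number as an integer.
Looking for first event where d becomes -14:
  event 2: d (absent) -> -14  <-- first match

Answer: 2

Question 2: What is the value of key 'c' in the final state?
Track key 'c' through all 6 events:
  event 1 (t=4: DEL b): c unchanged
  event 2 (t=12: SET d = -14): c unchanged
  event 3 (t=21: SET c = -20): c (absent) -> -20
  event 4 (t=23: DEC b by 8): c unchanged
  event 5 (t=26: SET a = 10): c unchanged
  event 6 (t=29: SET c = -11): c -20 -> -11
Final: c = -11

Answer: -11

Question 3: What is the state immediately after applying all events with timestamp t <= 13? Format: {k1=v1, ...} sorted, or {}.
Answer: {d=-14}

Derivation:
Apply events with t <= 13 (2 events):
  after event 1 (t=4: DEL b): {}
  after event 2 (t=12: SET d = -14): {d=-14}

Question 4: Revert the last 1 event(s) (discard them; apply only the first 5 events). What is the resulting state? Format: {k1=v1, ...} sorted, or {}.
Answer: {a=10, b=-8, c=-20, d=-14}

Derivation:
Keep first 5 events (discard last 1):
  after event 1 (t=4: DEL b): {}
  after event 2 (t=12: SET d = -14): {d=-14}
  after event 3 (t=21: SET c = -20): {c=-20, d=-14}
  after event 4 (t=23: DEC b by 8): {b=-8, c=-20, d=-14}
  after event 5 (t=26: SET a = 10): {a=10, b=-8, c=-20, d=-14}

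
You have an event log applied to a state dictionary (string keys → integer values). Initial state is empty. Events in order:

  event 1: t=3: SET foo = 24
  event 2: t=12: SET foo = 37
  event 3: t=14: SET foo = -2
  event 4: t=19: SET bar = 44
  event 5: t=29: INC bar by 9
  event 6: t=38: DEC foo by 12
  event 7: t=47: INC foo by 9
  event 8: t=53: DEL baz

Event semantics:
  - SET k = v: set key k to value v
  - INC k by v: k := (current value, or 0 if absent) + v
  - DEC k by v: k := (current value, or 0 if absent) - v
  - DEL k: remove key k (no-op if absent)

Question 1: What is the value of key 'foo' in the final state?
Track key 'foo' through all 8 events:
  event 1 (t=3: SET foo = 24): foo (absent) -> 24
  event 2 (t=12: SET foo = 37): foo 24 -> 37
  event 3 (t=14: SET foo = -2): foo 37 -> -2
  event 4 (t=19: SET bar = 44): foo unchanged
  event 5 (t=29: INC bar by 9): foo unchanged
  event 6 (t=38: DEC foo by 12): foo -2 -> -14
  event 7 (t=47: INC foo by 9): foo -14 -> -5
  event 8 (t=53: DEL baz): foo unchanged
Final: foo = -5

Answer: -5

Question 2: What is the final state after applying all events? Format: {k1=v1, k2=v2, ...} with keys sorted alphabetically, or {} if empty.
  after event 1 (t=3: SET foo = 24): {foo=24}
  after event 2 (t=12: SET foo = 37): {foo=37}
  after event 3 (t=14: SET foo = -2): {foo=-2}
  after event 4 (t=19: SET bar = 44): {bar=44, foo=-2}
  after event 5 (t=29: INC bar by 9): {bar=53, foo=-2}
  after event 6 (t=38: DEC foo by 12): {bar=53, foo=-14}
  after event 7 (t=47: INC foo by 9): {bar=53, foo=-5}
  after event 8 (t=53: DEL baz): {bar=53, foo=-5}

Answer: {bar=53, foo=-5}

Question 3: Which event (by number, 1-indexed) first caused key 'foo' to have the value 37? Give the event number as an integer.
Looking for first event where foo becomes 37:
  event 1: foo = 24
  event 2: foo 24 -> 37  <-- first match

Answer: 2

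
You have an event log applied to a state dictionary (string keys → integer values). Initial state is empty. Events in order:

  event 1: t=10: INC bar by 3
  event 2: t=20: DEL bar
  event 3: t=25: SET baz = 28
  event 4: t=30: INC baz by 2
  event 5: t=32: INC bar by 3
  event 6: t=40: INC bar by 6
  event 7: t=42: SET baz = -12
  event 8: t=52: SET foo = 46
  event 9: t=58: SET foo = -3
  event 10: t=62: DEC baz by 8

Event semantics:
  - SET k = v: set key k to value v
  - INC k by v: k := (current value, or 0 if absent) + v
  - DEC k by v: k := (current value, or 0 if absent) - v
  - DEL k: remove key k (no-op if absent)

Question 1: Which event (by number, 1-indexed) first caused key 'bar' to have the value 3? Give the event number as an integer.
Answer: 1

Derivation:
Looking for first event where bar becomes 3:
  event 1: bar (absent) -> 3  <-- first match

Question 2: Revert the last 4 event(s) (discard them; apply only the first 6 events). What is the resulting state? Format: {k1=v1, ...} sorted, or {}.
Keep first 6 events (discard last 4):
  after event 1 (t=10: INC bar by 3): {bar=3}
  after event 2 (t=20: DEL bar): {}
  after event 3 (t=25: SET baz = 28): {baz=28}
  after event 4 (t=30: INC baz by 2): {baz=30}
  after event 5 (t=32: INC bar by 3): {bar=3, baz=30}
  after event 6 (t=40: INC bar by 6): {bar=9, baz=30}

Answer: {bar=9, baz=30}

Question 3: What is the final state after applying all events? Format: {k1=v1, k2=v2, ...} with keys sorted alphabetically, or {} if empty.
Answer: {bar=9, baz=-20, foo=-3}

Derivation:
  after event 1 (t=10: INC bar by 3): {bar=3}
  after event 2 (t=20: DEL bar): {}
  after event 3 (t=25: SET baz = 28): {baz=28}
  after event 4 (t=30: INC baz by 2): {baz=30}
  after event 5 (t=32: INC bar by 3): {bar=3, baz=30}
  after event 6 (t=40: INC bar by 6): {bar=9, baz=30}
  after event 7 (t=42: SET baz = -12): {bar=9, baz=-12}
  after event 8 (t=52: SET foo = 46): {bar=9, baz=-12, foo=46}
  after event 9 (t=58: SET foo = -3): {bar=9, baz=-12, foo=-3}
  after event 10 (t=62: DEC baz by 8): {bar=9, baz=-20, foo=-3}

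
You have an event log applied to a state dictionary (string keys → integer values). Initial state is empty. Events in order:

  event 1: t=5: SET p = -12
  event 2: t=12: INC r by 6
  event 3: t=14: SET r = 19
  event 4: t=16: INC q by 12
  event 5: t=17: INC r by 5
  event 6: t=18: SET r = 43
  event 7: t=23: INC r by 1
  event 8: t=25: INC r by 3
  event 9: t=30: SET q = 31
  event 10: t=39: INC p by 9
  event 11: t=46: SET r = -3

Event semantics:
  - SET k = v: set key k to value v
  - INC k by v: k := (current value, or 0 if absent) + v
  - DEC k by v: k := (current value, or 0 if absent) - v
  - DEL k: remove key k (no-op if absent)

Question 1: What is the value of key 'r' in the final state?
Track key 'r' through all 11 events:
  event 1 (t=5: SET p = -12): r unchanged
  event 2 (t=12: INC r by 6): r (absent) -> 6
  event 3 (t=14: SET r = 19): r 6 -> 19
  event 4 (t=16: INC q by 12): r unchanged
  event 5 (t=17: INC r by 5): r 19 -> 24
  event 6 (t=18: SET r = 43): r 24 -> 43
  event 7 (t=23: INC r by 1): r 43 -> 44
  event 8 (t=25: INC r by 3): r 44 -> 47
  event 9 (t=30: SET q = 31): r unchanged
  event 10 (t=39: INC p by 9): r unchanged
  event 11 (t=46: SET r = -3): r 47 -> -3
Final: r = -3

Answer: -3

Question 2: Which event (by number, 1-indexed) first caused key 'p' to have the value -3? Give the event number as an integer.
Looking for first event where p becomes -3:
  event 1: p = -12
  event 2: p = -12
  event 3: p = -12
  event 4: p = -12
  event 5: p = -12
  event 6: p = -12
  event 7: p = -12
  event 8: p = -12
  event 9: p = -12
  event 10: p -12 -> -3  <-- first match

Answer: 10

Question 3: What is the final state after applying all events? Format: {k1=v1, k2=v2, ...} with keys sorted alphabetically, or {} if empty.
  after event 1 (t=5: SET p = -12): {p=-12}
  after event 2 (t=12: INC r by 6): {p=-12, r=6}
  after event 3 (t=14: SET r = 19): {p=-12, r=19}
  after event 4 (t=16: INC q by 12): {p=-12, q=12, r=19}
  after event 5 (t=17: INC r by 5): {p=-12, q=12, r=24}
  after event 6 (t=18: SET r = 43): {p=-12, q=12, r=43}
  after event 7 (t=23: INC r by 1): {p=-12, q=12, r=44}
  after event 8 (t=25: INC r by 3): {p=-12, q=12, r=47}
  after event 9 (t=30: SET q = 31): {p=-12, q=31, r=47}
  after event 10 (t=39: INC p by 9): {p=-3, q=31, r=47}
  after event 11 (t=46: SET r = -3): {p=-3, q=31, r=-3}

Answer: {p=-3, q=31, r=-3}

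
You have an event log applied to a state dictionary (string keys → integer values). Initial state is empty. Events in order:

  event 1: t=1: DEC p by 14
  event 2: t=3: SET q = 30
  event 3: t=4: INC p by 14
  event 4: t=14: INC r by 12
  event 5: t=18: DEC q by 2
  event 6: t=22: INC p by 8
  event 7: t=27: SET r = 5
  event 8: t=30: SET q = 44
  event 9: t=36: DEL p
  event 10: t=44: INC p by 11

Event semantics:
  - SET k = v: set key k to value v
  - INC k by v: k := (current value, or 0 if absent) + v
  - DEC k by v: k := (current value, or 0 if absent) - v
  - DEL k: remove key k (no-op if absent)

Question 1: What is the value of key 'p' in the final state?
Track key 'p' through all 10 events:
  event 1 (t=1: DEC p by 14): p (absent) -> -14
  event 2 (t=3: SET q = 30): p unchanged
  event 3 (t=4: INC p by 14): p -14 -> 0
  event 4 (t=14: INC r by 12): p unchanged
  event 5 (t=18: DEC q by 2): p unchanged
  event 6 (t=22: INC p by 8): p 0 -> 8
  event 7 (t=27: SET r = 5): p unchanged
  event 8 (t=30: SET q = 44): p unchanged
  event 9 (t=36: DEL p): p 8 -> (absent)
  event 10 (t=44: INC p by 11): p (absent) -> 11
Final: p = 11

Answer: 11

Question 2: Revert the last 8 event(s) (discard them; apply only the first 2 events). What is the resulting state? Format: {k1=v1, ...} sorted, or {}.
Answer: {p=-14, q=30}

Derivation:
Keep first 2 events (discard last 8):
  after event 1 (t=1: DEC p by 14): {p=-14}
  after event 2 (t=3: SET q = 30): {p=-14, q=30}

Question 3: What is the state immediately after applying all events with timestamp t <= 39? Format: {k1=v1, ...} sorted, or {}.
Answer: {q=44, r=5}

Derivation:
Apply events with t <= 39 (9 events):
  after event 1 (t=1: DEC p by 14): {p=-14}
  after event 2 (t=3: SET q = 30): {p=-14, q=30}
  after event 3 (t=4: INC p by 14): {p=0, q=30}
  after event 4 (t=14: INC r by 12): {p=0, q=30, r=12}
  after event 5 (t=18: DEC q by 2): {p=0, q=28, r=12}
  after event 6 (t=22: INC p by 8): {p=8, q=28, r=12}
  after event 7 (t=27: SET r = 5): {p=8, q=28, r=5}
  after event 8 (t=30: SET q = 44): {p=8, q=44, r=5}
  after event 9 (t=36: DEL p): {q=44, r=5}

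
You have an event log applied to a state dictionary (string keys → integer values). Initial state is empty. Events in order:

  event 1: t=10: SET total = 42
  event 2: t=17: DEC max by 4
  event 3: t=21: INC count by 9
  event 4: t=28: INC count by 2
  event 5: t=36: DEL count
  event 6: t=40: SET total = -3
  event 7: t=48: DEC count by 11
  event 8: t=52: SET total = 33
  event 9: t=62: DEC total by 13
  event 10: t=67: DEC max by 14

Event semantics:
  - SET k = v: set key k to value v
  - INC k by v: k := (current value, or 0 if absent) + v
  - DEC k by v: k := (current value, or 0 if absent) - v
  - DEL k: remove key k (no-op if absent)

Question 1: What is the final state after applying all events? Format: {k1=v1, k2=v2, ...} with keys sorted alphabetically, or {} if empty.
Answer: {count=-11, max=-18, total=20}

Derivation:
  after event 1 (t=10: SET total = 42): {total=42}
  after event 2 (t=17: DEC max by 4): {max=-4, total=42}
  after event 3 (t=21: INC count by 9): {count=9, max=-4, total=42}
  after event 4 (t=28: INC count by 2): {count=11, max=-4, total=42}
  after event 5 (t=36: DEL count): {max=-4, total=42}
  after event 6 (t=40: SET total = -3): {max=-4, total=-3}
  after event 7 (t=48: DEC count by 11): {count=-11, max=-4, total=-3}
  after event 8 (t=52: SET total = 33): {count=-11, max=-4, total=33}
  after event 9 (t=62: DEC total by 13): {count=-11, max=-4, total=20}
  after event 10 (t=67: DEC max by 14): {count=-11, max=-18, total=20}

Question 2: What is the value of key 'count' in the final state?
Answer: -11

Derivation:
Track key 'count' through all 10 events:
  event 1 (t=10: SET total = 42): count unchanged
  event 2 (t=17: DEC max by 4): count unchanged
  event 3 (t=21: INC count by 9): count (absent) -> 9
  event 4 (t=28: INC count by 2): count 9 -> 11
  event 5 (t=36: DEL count): count 11 -> (absent)
  event 6 (t=40: SET total = -3): count unchanged
  event 7 (t=48: DEC count by 11): count (absent) -> -11
  event 8 (t=52: SET total = 33): count unchanged
  event 9 (t=62: DEC total by 13): count unchanged
  event 10 (t=67: DEC max by 14): count unchanged
Final: count = -11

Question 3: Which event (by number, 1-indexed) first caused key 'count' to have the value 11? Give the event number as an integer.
Looking for first event where count becomes 11:
  event 3: count = 9
  event 4: count 9 -> 11  <-- first match

Answer: 4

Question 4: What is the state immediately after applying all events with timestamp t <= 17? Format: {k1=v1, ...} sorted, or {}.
Apply events with t <= 17 (2 events):
  after event 1 (t=10: SET total = 42): {total=42}
  after event 2 (t=17: DEC max by 4): {max=-4, total=42}

Answer: {max=-4, total=42}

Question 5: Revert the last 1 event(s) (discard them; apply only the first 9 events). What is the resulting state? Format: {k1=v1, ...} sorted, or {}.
Keep first 9 events (discard last 1):
  after event 1 (t=10: SET total = 42): {total=42}
  after event 2 (t=17: DEC max by 4): {max=-4, total=42}
  after event 3 (t=21: INC count by 9): {count=9, max=-4, total=42}
  after event 4 (t=28: INC count by 2): {count=11, max=-4, total=42}
  after event 5 (t=36: DEL count): {max=-4, total=42}
  after event 6 (t=40: SET total = -3): {max=-4, total=-3}
  after event 7 (t=48: DEC count by 11): {count=-11, max=-4, total=-3}
  after event 8 (t=52: SET total = 33): {count=-11, max=-4, total=33}
  after event 9 (t=62: DEC total by 13): {count=-11, max=-4, total=20}

Answer: {count=-11, max=-4, total=20}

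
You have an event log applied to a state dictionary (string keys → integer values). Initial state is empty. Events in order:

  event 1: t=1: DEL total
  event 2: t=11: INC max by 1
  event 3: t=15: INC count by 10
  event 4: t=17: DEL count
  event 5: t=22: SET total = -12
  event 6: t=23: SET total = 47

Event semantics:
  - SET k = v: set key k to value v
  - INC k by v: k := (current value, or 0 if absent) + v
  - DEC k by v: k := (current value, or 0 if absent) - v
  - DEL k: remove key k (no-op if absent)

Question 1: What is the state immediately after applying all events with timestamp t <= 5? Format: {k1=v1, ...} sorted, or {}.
Apply events with t <= 5 (1 events):
  after event 1 (t=1: DEL total): {}

Answer: {}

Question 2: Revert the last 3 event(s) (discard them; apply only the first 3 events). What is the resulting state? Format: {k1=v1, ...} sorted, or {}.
Keep first 3 events (discard last 3):
  after event 1 (t=1: DEL total): {}
  after event 2 (t=11: INC max by 1): {max=1}
  after event 3 (t=15: INC count by 10): {count=10, max=1}

Answer: {count=10, max=1}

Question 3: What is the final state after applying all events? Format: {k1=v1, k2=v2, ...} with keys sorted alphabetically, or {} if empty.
Answer: {max=1, total=47}

Derivation:
  after event 1 (t=1: DEL total): {}
  after event 2 (t=11: INC max by 1): {max=1}
  after event 3 (t=15: INC count by 10): {count=10, max=1}
  after event 4 (t=17: DEL count): {max=1}
  after event 5 (t=22: SET total = -12): {max=1, total=-12}
  after event 6 (t=23: SET total = 47): {max=1, total=47}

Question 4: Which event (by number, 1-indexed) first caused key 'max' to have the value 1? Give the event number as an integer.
Answer: 2

Derivation:
Looking for first event where max becomes 1:
  event 2: max (absent) -> 1  <-- first match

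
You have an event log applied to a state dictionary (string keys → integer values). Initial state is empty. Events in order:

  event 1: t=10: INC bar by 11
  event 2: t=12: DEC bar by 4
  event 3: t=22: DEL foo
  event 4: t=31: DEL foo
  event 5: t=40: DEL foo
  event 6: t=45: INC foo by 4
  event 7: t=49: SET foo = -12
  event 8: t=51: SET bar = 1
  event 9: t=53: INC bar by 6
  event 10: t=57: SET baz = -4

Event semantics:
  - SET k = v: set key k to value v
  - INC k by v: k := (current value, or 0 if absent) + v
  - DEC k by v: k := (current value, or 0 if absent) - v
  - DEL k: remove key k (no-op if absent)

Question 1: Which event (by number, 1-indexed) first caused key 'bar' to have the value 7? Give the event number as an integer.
Looking for first event where bar becomes 7:
  event 1: bar = 11
  event 2: bar 11 -> 7  <-- first match

Answer: 2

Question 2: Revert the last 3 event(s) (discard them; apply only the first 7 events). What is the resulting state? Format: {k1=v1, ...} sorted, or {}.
Keep first 7 events (discard last 3):
  after event 1 (t=10: INC bar by 11): {bar=11}
  after event 2 (t=12: DEC bar by 4): {bar=7}
  after event 3 (t=22: DEL foo): {bar=7}
  after event 4 (t=31: DEL foo): {bar=7}
  after event 5 (t=40: DEL foo): {bar=7}
  after event 6 (t=45: INC foo by 4): {bar=7, foo=4}
  after event 7 (t=49: SET foo = -12): {bar=7, foo=-12}

Answer: {bar=7, foo=-12}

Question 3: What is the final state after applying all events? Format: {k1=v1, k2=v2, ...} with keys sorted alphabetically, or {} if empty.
Answer: {bar=7, baz=-4, foo=-12}

Derivation:
  after event 1 (t=10: INC bar by 11): {bar=11}
  after event 2 (t=12: DEC bar by 4): {bar=7}
  after event 3 (t=22: DEL foo): {bar=7}
  after event 4 (t=31: DEL foo): {bar=7}
  after event 5 (t=40: DEL foo): {bar=7}
  after event 6 (t=45: INC foo by 4): {bar=7, foo=4}
  after event 7 (t=49: SET foo = -12): {bar=7, foo=-12}
  after event 8 (t=51: SET bar = 1): {bar=1, foo=-12}
  after event 9 (t=53: INC bar by 6): {bar=7, foo=-12}
  after event 10 (t=57: SET baz = -4): {bar=7, baz=-4, foo=-12}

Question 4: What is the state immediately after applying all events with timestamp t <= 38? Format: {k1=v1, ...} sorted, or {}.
Apply events with t <= 38 (4 events):
  after event 1 (t=10: INC bar by 11): {bar=11}
  after event 2 (t=12: DEC bar by 4): {bar=7}
  after event 3 (t=22: DEL foo): {bar=7}
  after event 4 (t=31: DEL foo): {bar=7}

Answer: {bar=7}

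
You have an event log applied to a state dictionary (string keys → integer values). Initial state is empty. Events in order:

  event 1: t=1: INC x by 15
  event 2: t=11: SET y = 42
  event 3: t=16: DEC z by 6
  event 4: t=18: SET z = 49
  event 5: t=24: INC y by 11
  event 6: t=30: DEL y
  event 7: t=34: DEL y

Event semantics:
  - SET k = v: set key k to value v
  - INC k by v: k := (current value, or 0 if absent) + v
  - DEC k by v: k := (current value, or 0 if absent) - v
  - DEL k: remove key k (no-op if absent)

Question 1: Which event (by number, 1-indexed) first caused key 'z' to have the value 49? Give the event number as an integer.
Looking for first event where z becomes 49:
  event 3: z = -6
  event 4: z -6 -> 49  <-- first match

Answer: 4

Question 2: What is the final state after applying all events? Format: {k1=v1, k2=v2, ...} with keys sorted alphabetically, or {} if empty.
  after event 1 (t=1: INC x by 15): {x=15}
  after event 2 (t=11: SET y = 42): {x=15, y=42}
  after event 3 (t=16: DEC z by 6): {x=15, y=42, z=-6}
  after event 4 (t=18: SET z = 49): {x=15, y=42, z=49}
  after event 5 (t=24: INC y by 11): {x=15, y=53, z=49}
  after event 6 (t=30: DEL y): {x=15, z=49}
  after event 7 (t=34: DEL y): {x=15, z=49}

Answer: {x=15, z=49}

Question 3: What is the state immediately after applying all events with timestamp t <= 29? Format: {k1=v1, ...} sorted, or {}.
Apply events with t <= 29 (5 events):
  after event 1 (t=1: INC x by 15): {x=15}
  after event 2 (t=11: SET y = 42): {x=15, y=42}
  after event 3 (t=16: DEC z by 6): {x=15, y=42, z=-6}
  after event 4 (t=18: SET z = 49): {x=15, y=42, z=49}
  after event 5 (t=24: INC y by 11): {x=15, y=53, z=49}

Answer: {x=15, y=53, z=49}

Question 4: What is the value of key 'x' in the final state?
Track key 'x' through all 7 events:
  event 1 (t=1: INC x by 15): x (absent) -> 15
  event 2 (t=11: SET y = 42): x unchanged
  event 3 (t=16: DEC z by 6): x unchanged
  event 4 (t=18: SET z = 49): x unchanged
  event 5 (t=24: INC y by 11): x unchanged
  event 6 (t=30: DEL y): x unchanged
  event 7 (t=34: DEL y): x unchanged
Final: x = 15

Answer: 15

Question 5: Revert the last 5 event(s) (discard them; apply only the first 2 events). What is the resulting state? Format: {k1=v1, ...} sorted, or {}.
Keep first 2 events (discard last 5):
  after event 1 (t=1: INC x by 15): {x=15}
  after event 2 (t=11: SET y = 42): {x=15, y=42}

Answer: {x=15, y=42}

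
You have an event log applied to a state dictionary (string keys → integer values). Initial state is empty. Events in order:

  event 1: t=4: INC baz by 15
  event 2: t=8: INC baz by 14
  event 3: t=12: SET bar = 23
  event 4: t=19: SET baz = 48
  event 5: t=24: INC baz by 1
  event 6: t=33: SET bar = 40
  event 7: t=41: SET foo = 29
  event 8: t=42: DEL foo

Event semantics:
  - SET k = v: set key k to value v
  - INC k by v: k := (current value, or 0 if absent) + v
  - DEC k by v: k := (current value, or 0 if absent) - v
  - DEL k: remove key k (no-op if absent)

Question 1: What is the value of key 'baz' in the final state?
Track key 'baz' through all 8 events:
  event 1 (t=4: INC baz by 15): baz (absent) -> 15
  event 2 (t=8: INC baz by 14): baz 15 -> 29
  event 3 (t=12: SET bar = 23): baz unchanged
  event 4 (t=19: SET baz = 48): baz 29 -> 48
  event 5 (t=24: INC baz by 1): baz 48 -> 49
  event 6 (t=33: SET bar = 40): baz unchanged
  event 7 (t=41: SET foo = 29): baz unchanged
  event 8 (t=42: DEL foo): baz unchanged
Final: baz = 49

Answer: 49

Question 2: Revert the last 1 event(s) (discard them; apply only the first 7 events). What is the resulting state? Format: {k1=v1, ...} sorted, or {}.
Answer: {bar=40, baz=49, foo=29}

Derivation:
Keep first 7 events (discard last 1):
  after event 1 (t=4: INC baz by 15): {baz=15}
  after event 2 (t=8: INC baz by 14): {baz=29}
  after event 3 (t=12: SET bar = 23): {bar=23, baz=29}
  after event 4 (t=19: SET baz = 48): {bar=23, baz=48}
  after event 5 (t=24: INC baz by 1): {bar=23, baz=49}
  after event 6 (t=33: SET bar = 40): {bar=40, baz=49}
  after event 7 (t=41: SET foo = 29): {bar=40, baz=49, foo=29}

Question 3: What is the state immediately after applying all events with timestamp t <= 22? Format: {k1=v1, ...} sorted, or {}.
Answer: {bar=23, baz=48}

Derivation:
Apply events with t <= 22 (4 events):
  after event 1 (t=4: INC baz by 15): {baz=15}
  after event 2 (t=8: INC baz by 14): {baz=29}
  after event 3 (t=12: SET bar = 23): {bar=23, baz=29}
  after event 4 (t=19: SET baz = 48): {bar=23, baz=48}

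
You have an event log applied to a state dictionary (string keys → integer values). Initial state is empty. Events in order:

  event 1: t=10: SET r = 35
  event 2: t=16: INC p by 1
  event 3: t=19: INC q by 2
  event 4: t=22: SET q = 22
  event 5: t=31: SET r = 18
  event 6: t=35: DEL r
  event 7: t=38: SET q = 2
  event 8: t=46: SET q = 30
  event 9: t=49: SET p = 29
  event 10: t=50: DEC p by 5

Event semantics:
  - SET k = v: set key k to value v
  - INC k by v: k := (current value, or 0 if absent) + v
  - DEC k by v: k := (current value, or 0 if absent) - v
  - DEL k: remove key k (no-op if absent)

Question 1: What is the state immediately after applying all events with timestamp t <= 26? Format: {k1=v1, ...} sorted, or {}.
Answer: {p=1, q=22, r=35}

Derivation:
Apply events with t <= 26 (4 events):
  after event 1 (t=10: SET r = 35): {r=35}
  after event 2 (t=16: INC p by 1): {p=1, r=35}
  after event 3 (t=19: INC q by 2): {p=1, q=2, r=35}
  after event 4 (t=22: SET q = 22): {p=1, q=22, r=35}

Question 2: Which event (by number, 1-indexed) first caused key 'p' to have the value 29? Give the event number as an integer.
Answer: 9

Derivation:
Looking for first event where p becomes 29:
  event 2: p = 1
  event 3: p = 1
  event 4: p = 1
  event 5: p = 1
  event 6: p = 1
  event 7: p = 1
  event 8: p = 1
  event 9: p 1 -> 29  <-- first match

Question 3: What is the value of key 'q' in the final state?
Answer: 30

Derivation:
Track key 'q' through all 10 events:
  event 1 (t=10: SET r = 35): q unchanged
  event 2 (t=16: INC p by 1): q unchanged
  event 3 (t=19: INC q by 2): q (absent) -> 2
  event 4 (t=22: SET q = 22): q 2 -> 22
  event 5 (t=31: SET r = 18): q unchanged
  event 6 (t=35: DEL r): q unchanged
  event 7 (t=38: SET q = 2): q 22 -> 2
  event 8 (t=46: SET q = 30): q 2 -> 30
  event 9 (t=49: SET p = 29): q unchanged
  event 10 (t=50: DEC p by 5): q unchanged
Final: q = 30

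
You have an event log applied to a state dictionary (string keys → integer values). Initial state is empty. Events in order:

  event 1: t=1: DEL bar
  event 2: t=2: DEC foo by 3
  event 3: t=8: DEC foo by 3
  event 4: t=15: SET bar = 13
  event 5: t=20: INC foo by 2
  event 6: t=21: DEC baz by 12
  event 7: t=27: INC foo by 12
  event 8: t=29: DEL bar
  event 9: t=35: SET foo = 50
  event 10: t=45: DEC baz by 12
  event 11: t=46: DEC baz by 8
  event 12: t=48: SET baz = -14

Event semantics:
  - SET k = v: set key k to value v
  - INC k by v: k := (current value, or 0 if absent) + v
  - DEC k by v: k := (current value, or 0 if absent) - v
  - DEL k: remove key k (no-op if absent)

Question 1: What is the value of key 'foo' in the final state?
Track key 'foo' through all 12 events:
  event 1 (t=1: DEL bar): foo unchanged
  event 2 (t=2: DEC foo by 3): foo (absent) -> -3
  event 3 (t=8: DEC foo by 3): foo -3 -> -6
  event 4 (t=15: SET bar = 13): foo unchanged
  event 5 (t=20: INC foo by 2): foo -6 -> -4
  event 6 (t=21: DEC baz by 12): foo unchanged
  event 7 (t=27: INC foo by 12): foo -4 -> 8
  event 8 (t=29: DEL bar): foo unchanged
  event 9 (t=35: SET foo = 50): foo 8 -> 50
  event 10 (t=45: DEC baz by 12): foo unchanged
  event 11 (t=46: DEC baz by 8): foo unchanged
  event 12 (t=48: SET baz = -14): foo unchanged
Final: foo = 50

Answer: 50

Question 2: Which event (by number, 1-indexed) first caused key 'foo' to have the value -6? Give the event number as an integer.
Answer: 3

Derivation:
Looking for first event where foo becomes -6:
  event 2: foo = -3
  event 3: foo -3 -> -6  <-- first match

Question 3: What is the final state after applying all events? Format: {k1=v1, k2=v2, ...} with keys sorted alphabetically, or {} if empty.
  after event 1 (t=1: DEL bar): {}
  after event 2 (t=2: DEC foo by 3): {foo=-3}
  after event 3 (t=8: DEC foo by 3): {foo=-6}
  after event 4 (t=15: SET bar = 13): {bar=13, foo=-6}
  after event 5 (t=20: INC foo by 2): {bar=13, foo=-4}
  after event 6 (t=21: DEC baz by 12): {bar=13, baz=-12, foo=-4}
  after event 7 (t=27: INC foo by 12): {bar=13, baz=-12, foo=8}
  after event 8 (t=29: DEL bar): {baz=-12, foo=8}
  after event 9 (t=35: SET foo = 50): {baz=-12, foo=50}
  after event 10 (t=45: DEC baz by 12): {baz=-24, foo=50}
  after event 11 (t=46: DEC baz by 8): {baz=-32, foo=50}
  after event 12 (t=48: SET baz = -14): {baz=-14, foo=50}

Answer: {baz=-14, foo=50}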